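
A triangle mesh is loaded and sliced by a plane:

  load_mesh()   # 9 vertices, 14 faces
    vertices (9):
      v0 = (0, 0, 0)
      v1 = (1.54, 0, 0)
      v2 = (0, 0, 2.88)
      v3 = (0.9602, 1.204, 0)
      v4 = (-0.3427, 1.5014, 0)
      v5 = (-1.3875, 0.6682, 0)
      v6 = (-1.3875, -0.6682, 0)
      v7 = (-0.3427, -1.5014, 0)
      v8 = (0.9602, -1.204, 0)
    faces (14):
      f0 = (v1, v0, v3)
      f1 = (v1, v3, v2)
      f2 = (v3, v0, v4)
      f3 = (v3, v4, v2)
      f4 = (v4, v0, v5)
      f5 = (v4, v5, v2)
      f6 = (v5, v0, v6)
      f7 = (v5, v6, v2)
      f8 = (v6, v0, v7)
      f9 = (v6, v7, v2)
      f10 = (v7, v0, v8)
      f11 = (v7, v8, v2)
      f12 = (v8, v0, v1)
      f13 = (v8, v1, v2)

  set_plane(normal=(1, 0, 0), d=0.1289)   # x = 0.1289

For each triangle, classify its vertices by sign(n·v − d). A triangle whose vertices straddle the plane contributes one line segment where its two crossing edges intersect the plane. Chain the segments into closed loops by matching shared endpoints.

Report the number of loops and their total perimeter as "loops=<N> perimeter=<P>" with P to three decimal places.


Straddling triangles (8 of 14):
  (v1,v0,v3) [+-+] → (0.1289, 0, 0)–(0.1289, 0.161628, 0)  len=0.1616
  (v1,v3,v2) [++-] → (0.1289, 0.161628, 2.49338)–(0.1289, 0, 2.63894)  len=0.2175
  (v3,v0,v4) [+--] → (0.1289, 0.161628, 0)–(0.1289, 1.39375, 0)  len=1.2321
  (v3,v4,v2) [+--] → (0.1289, 1.39375, 0)–(0.1289, 0.161628, 2.49338)  len=2.7812
  (v7,v0,v8) [--+] → (0.1289, -0.161628, 0)–(0.1289, -1.39375, 0)  len=1.2321
  (v7,v8,v2) [-+-] → (0.1289, -1.39375, 0)–(0.1289, -0.161628, 2.49338)  len=2.7812
  (v8,v0,v1) [+-+] → (0.1289, -0.161628, 0)–(0.1289, 0, 0)  len=0.1616
  (v8,v1,v2) [++-] → (0.1289, 0, 2.63894)–(0.1289, -0.161628, 2.49338)  len=0.2175

Chained into 1 loop(s):
  loop 1: 8 segments, perimeter = 8.7849
Total perimeter = 8.785

loops=1 perimeter=8.785


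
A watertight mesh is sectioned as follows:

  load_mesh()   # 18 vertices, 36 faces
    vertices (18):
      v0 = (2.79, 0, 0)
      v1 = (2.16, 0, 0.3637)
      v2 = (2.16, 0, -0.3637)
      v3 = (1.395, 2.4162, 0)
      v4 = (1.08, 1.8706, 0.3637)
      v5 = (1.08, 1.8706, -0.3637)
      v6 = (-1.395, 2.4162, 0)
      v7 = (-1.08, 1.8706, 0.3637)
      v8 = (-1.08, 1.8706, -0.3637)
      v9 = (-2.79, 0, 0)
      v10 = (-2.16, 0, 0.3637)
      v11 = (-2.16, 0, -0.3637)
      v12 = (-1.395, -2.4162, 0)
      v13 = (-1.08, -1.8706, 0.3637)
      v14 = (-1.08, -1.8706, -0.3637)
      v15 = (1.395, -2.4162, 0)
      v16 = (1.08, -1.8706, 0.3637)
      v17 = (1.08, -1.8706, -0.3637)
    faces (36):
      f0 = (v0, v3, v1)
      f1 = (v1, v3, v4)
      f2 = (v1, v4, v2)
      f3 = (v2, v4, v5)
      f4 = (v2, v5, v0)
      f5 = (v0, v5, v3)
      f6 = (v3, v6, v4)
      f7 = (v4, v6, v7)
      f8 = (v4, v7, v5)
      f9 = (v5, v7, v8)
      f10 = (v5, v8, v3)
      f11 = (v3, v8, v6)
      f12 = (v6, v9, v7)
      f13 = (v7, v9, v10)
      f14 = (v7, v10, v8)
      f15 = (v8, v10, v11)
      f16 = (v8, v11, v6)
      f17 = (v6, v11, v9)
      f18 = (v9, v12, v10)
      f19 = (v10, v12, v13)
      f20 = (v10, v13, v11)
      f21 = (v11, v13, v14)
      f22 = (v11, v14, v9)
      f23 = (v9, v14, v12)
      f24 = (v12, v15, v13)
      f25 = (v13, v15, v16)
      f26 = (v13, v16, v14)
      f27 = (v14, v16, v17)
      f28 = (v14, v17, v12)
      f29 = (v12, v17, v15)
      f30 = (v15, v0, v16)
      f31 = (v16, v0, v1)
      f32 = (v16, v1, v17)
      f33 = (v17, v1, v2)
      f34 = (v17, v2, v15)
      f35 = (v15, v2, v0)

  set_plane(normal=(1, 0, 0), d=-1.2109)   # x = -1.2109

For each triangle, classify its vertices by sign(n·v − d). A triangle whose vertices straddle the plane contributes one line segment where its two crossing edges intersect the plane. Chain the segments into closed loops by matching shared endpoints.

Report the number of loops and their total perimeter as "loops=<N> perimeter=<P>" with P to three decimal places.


Straddling triangles (16 of 36):
  (v3,v6,v4) [+-+] → (-1.2109, 2.4162, 0)–(-1.2109, 2.37562, 0.0270534)  len=0.0488
  (v4,v6,v7) [+-+] → (-1.2109, 2.37562, 0.0270534)–(-1.2109, 2.09733, 0.212562)  len=0.3345
  (v3,v8,v6) [++-] → (-1.2109, 2.09733, -0.212562)–(-1.2109, 2.4162, 0)  len=0.3832
  (v6,v9,v7) [--+] → (-1.2109, 1.72741, 0.335859)–(-1.2109, 2.09733, 0.212562)  len=0.3899
  (v7,v9,v10) [+--] → (-1.2109, 1.72741, 0.335859)–(-1.2109, 1.64388, 0.3637)  len=0.0880
  (v7,v10,v8) [+-+] → (-1.2109, 1.64388, 0.3637)–(-1.2109, 1.64388, -0.275536)  len=0.6392
  (v8,v10,v11) [+--] → (-1.2109, 1.64388, -0.275536)–(-1.2109, 1.64388, -0.3637)  len=0.0882
  (v8,v11,v6) [+--] → (-1.2109, 1.64388, -0.3637)–(-1.2109, 2.09733, -0.212562)  len=0.4780
  (v10,v12,v13) [--+] → (-1.2109, -2.09733, 0.212562)–(-1.2109, -1.64388, 0.3637)  len=0.4780
  (v10,v13,v11) [-+-] → (-1.2109, -1.64388, 0.3637)–(-1.2109, -1.64388, 0.275536)  len=0.0882
  (v11,v13,v14) [-++] → (-1.2109, -1.64388, 0.275536)–(-1.2109, -1.64388, -0.3637)  len=0.6392
  (v11,v14,v9) [-+-] → (-1.2109, -1.64388, -0.3637)–(-1.2109, -1.72741, -0.335859)  len=0.0880
  (v9,v14,v12) [-+-] → (-1.2109, -1.72741, -0.335859)–(-1.2109, -2.09733, -0.212562)  len=0.3899
  (v12,v15,v13) [-++] → (-1.2109, -2.4162, 0)–(-1.2109, -2.09733, 0.212562)  len=0.3832
  (v14,v17,v12) [++-] → (-1.2109, -2.37562, -0.0270534)–(-1.2109, -2.09733, -0.212562)  len=0.3345
  (v12,v17,v15) [-++] → (-1.2109, -2.37562, -0.0270534)–(-1.2109, -2.4162, 0)  len=0.0488

Chained into 2 loop(s):
  loop 1: 8 segments, perimeter = 2.4498
  loop 2: 8 segments, perimeter = 2.4498
Total perimeter = 4.900

loops=2 perimeter=4.900


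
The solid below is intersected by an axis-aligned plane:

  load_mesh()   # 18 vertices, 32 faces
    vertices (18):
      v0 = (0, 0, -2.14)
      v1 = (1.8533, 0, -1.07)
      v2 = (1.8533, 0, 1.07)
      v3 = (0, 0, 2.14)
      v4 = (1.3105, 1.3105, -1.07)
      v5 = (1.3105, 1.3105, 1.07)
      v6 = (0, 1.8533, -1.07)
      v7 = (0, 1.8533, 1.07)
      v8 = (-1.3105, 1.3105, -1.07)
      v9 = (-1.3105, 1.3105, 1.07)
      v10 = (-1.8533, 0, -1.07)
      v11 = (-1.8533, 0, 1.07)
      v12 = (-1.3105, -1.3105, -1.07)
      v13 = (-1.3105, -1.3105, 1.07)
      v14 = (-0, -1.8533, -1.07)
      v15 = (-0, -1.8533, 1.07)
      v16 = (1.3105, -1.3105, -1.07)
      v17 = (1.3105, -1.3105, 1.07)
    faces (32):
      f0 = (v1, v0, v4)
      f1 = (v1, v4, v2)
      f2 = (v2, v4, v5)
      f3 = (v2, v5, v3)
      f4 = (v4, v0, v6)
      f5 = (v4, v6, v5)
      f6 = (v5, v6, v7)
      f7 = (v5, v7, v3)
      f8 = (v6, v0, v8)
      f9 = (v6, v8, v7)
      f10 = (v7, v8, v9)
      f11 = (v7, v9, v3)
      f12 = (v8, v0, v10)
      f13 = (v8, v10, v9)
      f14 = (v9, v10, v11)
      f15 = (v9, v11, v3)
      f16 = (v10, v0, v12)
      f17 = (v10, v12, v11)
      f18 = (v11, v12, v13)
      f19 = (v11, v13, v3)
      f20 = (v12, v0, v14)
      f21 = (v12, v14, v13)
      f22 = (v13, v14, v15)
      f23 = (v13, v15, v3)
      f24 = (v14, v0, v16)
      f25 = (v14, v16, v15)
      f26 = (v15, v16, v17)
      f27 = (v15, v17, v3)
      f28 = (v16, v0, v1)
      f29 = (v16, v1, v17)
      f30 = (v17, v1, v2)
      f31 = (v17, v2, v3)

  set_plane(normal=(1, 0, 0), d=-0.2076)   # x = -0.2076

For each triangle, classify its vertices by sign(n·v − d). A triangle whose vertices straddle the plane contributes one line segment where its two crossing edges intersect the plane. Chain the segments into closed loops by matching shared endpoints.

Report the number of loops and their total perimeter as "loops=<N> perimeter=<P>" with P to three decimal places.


loops=1 perimeter=12.338

Straddling triangles (12 of 32):
  (v6,v0,v8) [++-] → (-0.2076, 0.2076, -1.9705)–(-0.2076, 1.76731, -1.07)  len=1.8010
  (v6,v8,v7) [+-+] → (-0.2076, 1.76731, -1.07)–(-0.2076, 1.76731, 0.730997)  len=1.8010
  (v7,v8,v9) [+--] → (-0.2076, 1.76731, 0.730997)–(-0.2076, 1.76731, 1.07)  len=0.3390
  (v7,v9,v3) [+-+] → (-0.2076, 1.76731, 1.07)–(-0.2076, 0.2076, 1.9705)  len=1.8010
  (v8,v0,v10) [-+-] → (-0.2076, 0.2076, -1.9705)–(-0.2076, 0, -2.02014)  len=0.2135
  (v9,v11,v3) [--+] → (-0.2076, 0, 2.02014)–(-0.2076, 0.2076, 1.9705)  len=0.2135
  (v10,v0,v12) [-+-] → (-0.2076, 0, -2.02014)–(-0.2076, -0.2076, -1.9705)  len=0.2135
  (v11,v13,v3) [--+] → (-0.2076, -0.2076, 1.9705)–(-0.2076, 0, 2.02014)  len=0.2135
  (v12,v0,v14) [-++] → (-0.2076, -0.2076, -1.9705)–(-0.2076, -1.76731, -1.07)  len=1.8010
  (v12,v14,v13) [-+-] → (-0.2076, -1.76731, -1.07)–(-0.2076, -1.76731, -0.730997)  len=0.3390
  (v13,v14,v15) [-++] → (-0.2076, -1.76731, -0.730997)–(-0.2076, -1.76731, 1.07)  len=1.8010
  (v13,v15,v3) [-++] → (-0.2076, -1.76731, 1.07)–(-0.2076, -0.2076, 1.9705)  len=1.8010

Chained into 1 loop(s):
  loop 1: 12 segments, perimeter = 12.3378
Total perimeter = 12.338


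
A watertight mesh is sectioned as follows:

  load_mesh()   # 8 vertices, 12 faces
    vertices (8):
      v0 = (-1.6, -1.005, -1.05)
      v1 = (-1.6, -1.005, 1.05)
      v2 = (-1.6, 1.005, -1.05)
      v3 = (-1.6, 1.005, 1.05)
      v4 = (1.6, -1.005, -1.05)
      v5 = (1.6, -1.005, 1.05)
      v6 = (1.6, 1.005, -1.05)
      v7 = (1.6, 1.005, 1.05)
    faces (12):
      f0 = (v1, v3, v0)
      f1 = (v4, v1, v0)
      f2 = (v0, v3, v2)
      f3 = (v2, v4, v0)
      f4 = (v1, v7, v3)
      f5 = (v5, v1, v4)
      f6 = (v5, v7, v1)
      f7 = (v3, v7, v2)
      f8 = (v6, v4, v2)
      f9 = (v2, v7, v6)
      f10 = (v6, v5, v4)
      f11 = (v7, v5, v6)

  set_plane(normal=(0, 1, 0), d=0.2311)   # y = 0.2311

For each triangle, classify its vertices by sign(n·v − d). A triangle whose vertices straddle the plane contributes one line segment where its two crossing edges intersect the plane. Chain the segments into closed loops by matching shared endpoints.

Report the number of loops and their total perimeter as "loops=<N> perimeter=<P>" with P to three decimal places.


Straddling triangles (8 of 12):
  (v1,v3,v0) [-+-] → (-1.6, 0.2311, 1.05)–(-1.6, 0.2311, 0.241448)  len=0.8086
  (v0,v3,v2) [-++] → (-1.6, 0.2311, 0.241448)–(-1.6, 0.2311, -1.05)  len=1.2914
  (v2,v4,v0) [+--] → (-0.36792, 0.2311, -1.05)–(-1.6, 0.2311, -1.05)  len=1.2321
  (v1,v7,v3) [-++] → (0.36792, 0.2311, 1.05)–(-1.6, 0.2311, 1.05)  len=1.9679
  (v5,v7,v1) [-+-] → (1.6, 0.2311, 1.05)–(0.36792, 0.2311, 1.05)  len=1.2321
  (v6,v4,v2) [+-+] → (1.6, 0.2311, -1.05)–(-0.36792, 0.2311, -1.05)  len=1.9679
  (v6,v5,v4) [+--] → (1.6, 0.2311, -0.241448)–(1.6, 0.2311, -1.05)  len=0.8086
  (v7,v5,v6) [+-+] → (1.6, 0.2311, 1.05)–(1.6, 0.2311, -0.241448)  len=1.2914

Chained into 1 loop(s):
  loop 1: 8 segments, perimeter = 10.6000
Total perimeter = 10.600

loops=1 perimeter=10.600


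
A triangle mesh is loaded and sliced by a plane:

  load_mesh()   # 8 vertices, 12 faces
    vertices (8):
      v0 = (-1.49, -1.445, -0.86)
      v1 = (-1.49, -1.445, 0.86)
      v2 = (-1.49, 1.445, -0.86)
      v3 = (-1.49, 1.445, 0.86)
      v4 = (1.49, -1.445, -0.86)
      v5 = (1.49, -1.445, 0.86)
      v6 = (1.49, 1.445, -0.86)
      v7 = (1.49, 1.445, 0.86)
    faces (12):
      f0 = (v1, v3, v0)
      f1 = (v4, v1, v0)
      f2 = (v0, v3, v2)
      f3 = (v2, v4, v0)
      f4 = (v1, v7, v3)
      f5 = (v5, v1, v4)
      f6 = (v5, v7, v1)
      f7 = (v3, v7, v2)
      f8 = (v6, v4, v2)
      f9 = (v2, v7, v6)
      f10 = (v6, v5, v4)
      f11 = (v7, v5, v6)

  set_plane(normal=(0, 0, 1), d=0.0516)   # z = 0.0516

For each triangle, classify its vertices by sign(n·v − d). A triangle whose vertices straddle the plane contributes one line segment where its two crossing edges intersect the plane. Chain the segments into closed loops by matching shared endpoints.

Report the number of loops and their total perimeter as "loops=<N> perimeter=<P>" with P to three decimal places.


Straddling triangles (8 of 12):
  (v1,v3,v0) [++-] → (-1.49, 0.0867, 0.0516)–(-1.49, -1.445, 0.0516)  len=1.5317
  (v4,v1,v0) [-+-] → (-0.0894, -1.445, 0.0516)–(-1.49, -1.445, 0.0516)  len=1.4006
  (v0,v3,v2) [-+-] → (-1.49, 0.0867, 0.0516)–(-1.49, 1.445, 0.0516)  len=1.3583
  (v5,v1,v4) [++-] → (-0.0894, -1.445, 0.0516)–(1.49, -1.445, 0.0516)  len=1.5794
  (v3,v7,v2) [++-] → (0.0894, 1.445, 0.0516)–(-1.49, 1.445, 0.0516)  len=1.5794
  (v2,v7,v6) [-+-] → (0.0894, 1.445, 0.0516)–(1.49, 1.445, 0.0516)  len=1.4006
  (v6,v5,v4) [-+-] → (1.49, -0.0867, 0.0516)–(1.49, -1.445, 0.0516)  len=1.3583
  (v7,v5,v6) [++-] → (1.49, -0.0867, 0.0516)–(1.49, 1.445, 0.0516)  len=1.5317

Chained into 1 loop(s):
  loop 1: 8 segments, perimeter = 11.7400
Total perimeter = 11.740

loops=1 perimeter=11.740


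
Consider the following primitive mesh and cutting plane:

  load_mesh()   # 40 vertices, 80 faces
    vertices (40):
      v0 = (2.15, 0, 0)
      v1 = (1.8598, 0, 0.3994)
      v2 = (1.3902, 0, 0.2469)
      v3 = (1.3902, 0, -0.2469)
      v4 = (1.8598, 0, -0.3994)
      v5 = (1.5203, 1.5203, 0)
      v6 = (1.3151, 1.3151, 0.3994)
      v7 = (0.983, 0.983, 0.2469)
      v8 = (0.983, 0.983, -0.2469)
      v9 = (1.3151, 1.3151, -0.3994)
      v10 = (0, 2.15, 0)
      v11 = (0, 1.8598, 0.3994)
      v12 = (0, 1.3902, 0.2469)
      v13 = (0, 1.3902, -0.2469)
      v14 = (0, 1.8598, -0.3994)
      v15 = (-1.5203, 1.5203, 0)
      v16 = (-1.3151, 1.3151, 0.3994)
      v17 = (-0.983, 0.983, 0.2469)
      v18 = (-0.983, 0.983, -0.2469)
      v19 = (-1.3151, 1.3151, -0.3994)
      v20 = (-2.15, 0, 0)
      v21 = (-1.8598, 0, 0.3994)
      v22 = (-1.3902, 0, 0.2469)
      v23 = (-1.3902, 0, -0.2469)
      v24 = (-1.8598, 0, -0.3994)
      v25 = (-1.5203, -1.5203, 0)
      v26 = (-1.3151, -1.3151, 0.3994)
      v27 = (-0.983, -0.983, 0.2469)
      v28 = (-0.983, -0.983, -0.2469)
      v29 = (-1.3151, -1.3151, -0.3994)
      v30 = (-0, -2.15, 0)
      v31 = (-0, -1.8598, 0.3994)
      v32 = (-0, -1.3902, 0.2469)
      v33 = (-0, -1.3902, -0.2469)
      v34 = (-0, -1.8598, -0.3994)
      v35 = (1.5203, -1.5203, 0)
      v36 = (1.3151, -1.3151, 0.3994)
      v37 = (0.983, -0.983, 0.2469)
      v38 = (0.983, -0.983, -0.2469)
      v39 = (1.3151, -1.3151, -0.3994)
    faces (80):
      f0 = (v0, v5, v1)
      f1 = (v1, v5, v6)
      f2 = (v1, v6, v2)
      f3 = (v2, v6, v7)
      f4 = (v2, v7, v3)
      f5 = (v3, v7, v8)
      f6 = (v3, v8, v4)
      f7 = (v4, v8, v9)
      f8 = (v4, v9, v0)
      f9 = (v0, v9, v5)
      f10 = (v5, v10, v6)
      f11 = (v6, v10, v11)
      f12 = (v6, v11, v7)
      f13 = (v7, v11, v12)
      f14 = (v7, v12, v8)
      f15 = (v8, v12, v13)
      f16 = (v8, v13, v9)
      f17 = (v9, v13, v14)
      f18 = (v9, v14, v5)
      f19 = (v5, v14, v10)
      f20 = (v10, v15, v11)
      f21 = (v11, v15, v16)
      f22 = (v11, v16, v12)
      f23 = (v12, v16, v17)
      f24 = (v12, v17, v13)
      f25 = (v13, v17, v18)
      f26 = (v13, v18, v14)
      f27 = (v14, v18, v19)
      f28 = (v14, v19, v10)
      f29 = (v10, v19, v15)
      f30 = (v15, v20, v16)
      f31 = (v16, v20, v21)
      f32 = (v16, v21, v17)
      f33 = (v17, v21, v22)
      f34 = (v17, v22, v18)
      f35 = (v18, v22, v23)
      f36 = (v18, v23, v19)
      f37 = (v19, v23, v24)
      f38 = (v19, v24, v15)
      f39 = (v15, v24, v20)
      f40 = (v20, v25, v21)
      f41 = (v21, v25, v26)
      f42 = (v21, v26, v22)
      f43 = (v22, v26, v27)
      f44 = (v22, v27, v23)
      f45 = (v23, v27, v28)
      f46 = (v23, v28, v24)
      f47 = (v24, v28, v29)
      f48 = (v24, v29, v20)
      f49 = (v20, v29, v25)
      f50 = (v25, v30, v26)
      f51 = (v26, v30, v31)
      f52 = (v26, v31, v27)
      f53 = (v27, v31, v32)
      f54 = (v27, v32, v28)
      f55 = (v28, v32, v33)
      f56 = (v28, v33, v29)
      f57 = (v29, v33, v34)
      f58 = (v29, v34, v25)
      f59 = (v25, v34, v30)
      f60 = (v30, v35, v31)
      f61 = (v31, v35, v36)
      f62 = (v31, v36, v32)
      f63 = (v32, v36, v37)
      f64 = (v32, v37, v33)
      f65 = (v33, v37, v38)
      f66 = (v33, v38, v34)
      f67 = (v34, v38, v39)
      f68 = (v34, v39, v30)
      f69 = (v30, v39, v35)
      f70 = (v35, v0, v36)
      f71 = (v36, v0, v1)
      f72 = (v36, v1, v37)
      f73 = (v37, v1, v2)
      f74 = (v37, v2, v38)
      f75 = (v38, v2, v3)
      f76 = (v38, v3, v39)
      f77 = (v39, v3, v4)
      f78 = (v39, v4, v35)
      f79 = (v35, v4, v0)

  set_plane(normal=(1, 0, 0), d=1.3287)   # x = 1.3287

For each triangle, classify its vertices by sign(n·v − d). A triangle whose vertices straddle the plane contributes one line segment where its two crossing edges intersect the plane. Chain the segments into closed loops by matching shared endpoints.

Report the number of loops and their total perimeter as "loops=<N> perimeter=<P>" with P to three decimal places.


Straddling triangles (24 of 80):
  (v1,v5,v6) [++-] → (1.3287, 1.3287, 0.372929)–(1.3287, 1.28226, 0.3994)  len=0.0535
  (v1,v6,v2) [+-+] → (1.3287, 1.28226, 0.3994)–(1.3287, 1.07695, 0.371783)  len=0.2072
  (v2,v6,v7) [+--] → (1.3287, 1.07695, 0.371783)–(1.3287, 0.148464, 0.2469)  len=0.9368
  (v2,v7,v3) [+-+] → (1.3287, 0.148464, 0.2469)–(1.3287, 0.148464, -0.172321)  len=0.4192
  (v3,v7,v8) [+--] → (1.3287, 0.148464, -0.172321)–(1.3287, 0.148464, -0.2469)  len=0.0746
  (v3,v8,v4) [+-+] → (1.3287, 0.148464, -0.2469)–(1.3287, 0.595428, -0.307027)  len=0.4510
  (v4,v8,v9) [+--] → (1.3287, 0.595428, -0.307027)–(1.3287, 1.28226, -0.3994)  len=0.6930
  (v4,v9,v0) [+-+] → (1.3287, 1.28226, -0.3994)–(1.3287, 1.29368, -0.392894)  len=0.0131
  (v0,v9,v5) [+-+] → (1.3287, 1.29368, -0.392894)–(1.3287, 1.3287, -0.372929)  len=0.0403
  (v5,v10,v6) [+--] → (1.3287, 1.59966, 0)–(1.3287, 1.3287, 0.372929)  len=0.4610
  (v9,v14,v5) [--+] → (1.3287, 1.56309, -0.0503355)–(1.3287, 1.3287, -0.372929)  len=0.3988
  (v5,v14,v10) [+--] → (1.3287, 1.56309, -0.0503355)–(1.3287, 1.59966, 0)  len=0.0622
  (v30,v35,v31) [-+-] → (1.3287, -1.59966, 0)–(1.3287, -1.56309, 0.0503355)  len=0.0622
  (v31,v35,v36) [-+-] → (1.3287, -1.56309, 0.0503355)–(1.3287, -1.3287, 0.372929)  len=0.3988
  (v30,v39,v35) [--+] → (1.3287, -1.3287, -0.372929)–(1.3287, -1.59966, 0)  len=0.4610
  (v35,v0,v36) [++-] → (1.3287, -1.29368, 0.392894)–(1.3287, -1.3287, 0.372929)  len=0.0403
  (v36,v0,v1) [-++] → (1.3287, -1.29368, 0.392894)–(1.3287, -1.28226, 0.3994)  len=0.0131
  (v36,v1,v37) [-+-] → (1.3287, -1.28226, 0.3994)–(1.3287, -0.595428, 0.307027)  len=0.6930
  (v37,v1,v2) [-++] → (1.3287, -0.595428, 0.307027)–(1.3287, -0.148464, 0.2469)  len=0.4510
  (v37,v2,v38) [-+-] → (1.3287, -0.148464, 0.2469)–(1.3287, -0.148464, 0.172321)  len=0.0746
  (v38,v2,v3) [-++] → (1.3287, -0.148464, 0.172321)–(1.3287, -0.148464, -0.2469)  len=0.4192
  (v38,v3,v39) [-+-] → (1.3287, -0.148464, -0.2469)–(1.3287, -1.07695, -0.371783)  len=0.9368
  (v39,v3,v4) [-++] → (1.3287, -1.07695, -0.371783)–(1.3287, -1.28226, -0.3994)  len=0.2072
  (v39,v4,v35) [-++] → (1.3287, -1.28226, -0.3994)–(1.3287, -1.3287, -0.372929)  len=0.0535

Chained into 2 loop(s):
  loop 1: 12 segments, perimeter = 3.8107
  loop 2: 12 segments, perimeter = 3.8107
Total perimeter = 7.621

loops=2 perimeter=7.621


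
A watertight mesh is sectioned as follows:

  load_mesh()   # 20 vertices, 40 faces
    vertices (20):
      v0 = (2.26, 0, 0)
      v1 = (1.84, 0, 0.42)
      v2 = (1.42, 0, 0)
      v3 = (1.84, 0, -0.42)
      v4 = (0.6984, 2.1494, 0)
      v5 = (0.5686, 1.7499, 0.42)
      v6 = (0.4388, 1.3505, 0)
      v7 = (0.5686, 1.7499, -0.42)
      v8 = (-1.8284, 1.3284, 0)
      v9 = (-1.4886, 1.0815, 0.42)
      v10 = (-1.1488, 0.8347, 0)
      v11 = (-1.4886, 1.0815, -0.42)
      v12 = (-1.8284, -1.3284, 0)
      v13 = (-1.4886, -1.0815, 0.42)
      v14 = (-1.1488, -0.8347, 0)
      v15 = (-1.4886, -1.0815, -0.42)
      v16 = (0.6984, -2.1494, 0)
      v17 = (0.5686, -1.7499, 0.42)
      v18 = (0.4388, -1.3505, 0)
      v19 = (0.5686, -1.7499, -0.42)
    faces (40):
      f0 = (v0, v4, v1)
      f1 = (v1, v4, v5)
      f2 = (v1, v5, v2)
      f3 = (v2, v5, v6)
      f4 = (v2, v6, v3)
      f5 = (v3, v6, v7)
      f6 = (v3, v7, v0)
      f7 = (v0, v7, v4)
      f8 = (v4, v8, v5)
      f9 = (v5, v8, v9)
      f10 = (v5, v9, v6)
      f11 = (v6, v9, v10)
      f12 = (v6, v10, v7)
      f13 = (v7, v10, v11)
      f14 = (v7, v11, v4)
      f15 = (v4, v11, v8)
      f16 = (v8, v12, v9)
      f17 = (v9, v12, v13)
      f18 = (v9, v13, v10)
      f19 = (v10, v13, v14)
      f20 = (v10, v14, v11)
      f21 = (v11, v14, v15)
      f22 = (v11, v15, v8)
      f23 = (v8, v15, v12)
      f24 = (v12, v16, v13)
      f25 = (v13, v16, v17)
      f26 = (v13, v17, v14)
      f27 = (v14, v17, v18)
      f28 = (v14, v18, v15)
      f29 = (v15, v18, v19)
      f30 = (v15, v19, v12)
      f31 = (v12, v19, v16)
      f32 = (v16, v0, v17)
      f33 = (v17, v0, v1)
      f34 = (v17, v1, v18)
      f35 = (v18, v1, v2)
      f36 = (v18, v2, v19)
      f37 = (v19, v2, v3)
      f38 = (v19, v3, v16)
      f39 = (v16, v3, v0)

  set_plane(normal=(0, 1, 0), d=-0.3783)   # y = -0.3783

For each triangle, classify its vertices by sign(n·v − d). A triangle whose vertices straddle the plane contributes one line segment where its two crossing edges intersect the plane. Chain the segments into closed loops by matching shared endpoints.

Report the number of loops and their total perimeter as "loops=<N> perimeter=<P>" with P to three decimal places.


Straddling triangles (16 of 40):
  (v8,v12,v9) [+-+] → (-1.8284, -0.3783, 0)–(-1.69443, -0.3783, 0.165584)  len=0.2130
  (v9,v12,v13) [+--] → (-1.69443, -0.3783, 0.165584)–(-1.4886, -0.3783, 0.42)  len=0.3273
  (v9,v13,v10) [+-+] → (-1.4886, -0.3783, 0.42)–(-1.3639, -0.3783, 0.26587)  len=0.1983
  (v10,v13,v14) [+--] → (-1.3639, -0.3783, 0.26587)–(-1.1488, -0.3783, 0)  len=0.3420
  (v10,v14,v11) [+-+] → (-1.1488, -0.3783, 0)–(-1.22973, -0.3783, -0.100035)  len=0.1287
  (v11,v14,v15) [+--] → (-1.22973, -0.3783, -0.100035)–(-1.4886, -0.3783, -0.42)  len=0.4116
  (v11,v15,v8) [+-+] → (-1.4886, -0.3783, -0.42)–(-1.58775, -0.3783, -0.297446)  len=0.1576
  (v8,v15,v12) [+--] → (-1.58775, -0.3783, -0.297446)–(-1.8284, -0.3783, 0)  len=0.3826
  (v16,v0,v17) [-+-] → (1.98515, -0.3783, 0)–(1.89435, -0.3783, 0.0907972)  len=0.1284
  (v17,v0,v1) [-++] → (1.89435, -0.3783, 0.0907972)–(1.56514, -0.3783, 0.42)  len=0.4656
  (v17,v1,v18) [-+-] → (1.56514, -0.3783, 0.42)–(1.4475, -0.3783, 0.30235)  len=0.1664
  (v18,v1,v2) [-++] → (1.4475, -0.3783, 0.30235)–(1.14515, -0.3783, 0)  len=0.4276
  (v18,v2,v19) [-+-] → (1.14515, -0.3783, 0)–(1.23594, -0.3783, -0.0907972)  len=0.1284
  (v19,v2,v3) [-++] → (1.23594, -0.3783, -0.0907972)–(1.56514, -0.3783, -0.42)  len=0.4656
  (v19,v3,v16) [-+-] → (1.56514, -0.3783, -0.42)–(1.63908, -0.3783, -0.346079)  len=0.1045
  (v16,v3,v0) [-++] → (1.63908, -0.3783, -0.346079)–(1.98515, -0.3783, 0)  len=0.4894

Chained into 2 loop(s):
  loop 1: 8 segments, perimeter = 2.1610
  loop 2: 8 segments, perimeter = 2.3759
Total perimeter = 4.537

loops=2 perimeter=4.537


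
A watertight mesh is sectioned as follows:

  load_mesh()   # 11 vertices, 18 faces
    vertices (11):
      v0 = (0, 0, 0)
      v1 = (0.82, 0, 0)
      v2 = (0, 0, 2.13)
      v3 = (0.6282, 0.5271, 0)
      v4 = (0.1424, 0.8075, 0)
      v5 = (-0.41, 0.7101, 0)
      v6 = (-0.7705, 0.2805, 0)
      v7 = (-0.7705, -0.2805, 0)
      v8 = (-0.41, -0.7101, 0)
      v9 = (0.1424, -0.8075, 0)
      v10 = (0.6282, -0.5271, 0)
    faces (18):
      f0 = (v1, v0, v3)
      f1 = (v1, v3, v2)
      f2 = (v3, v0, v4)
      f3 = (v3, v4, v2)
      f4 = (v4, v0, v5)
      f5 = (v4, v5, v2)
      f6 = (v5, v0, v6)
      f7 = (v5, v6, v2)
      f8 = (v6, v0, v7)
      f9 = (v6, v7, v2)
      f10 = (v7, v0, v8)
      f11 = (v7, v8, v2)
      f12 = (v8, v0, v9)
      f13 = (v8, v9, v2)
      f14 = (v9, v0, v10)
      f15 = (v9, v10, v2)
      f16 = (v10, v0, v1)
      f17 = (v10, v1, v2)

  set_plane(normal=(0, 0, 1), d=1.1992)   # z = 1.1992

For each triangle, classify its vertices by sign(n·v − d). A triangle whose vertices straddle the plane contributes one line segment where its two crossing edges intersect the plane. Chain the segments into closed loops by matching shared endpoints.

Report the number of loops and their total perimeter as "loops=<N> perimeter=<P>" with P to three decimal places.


Straddling triangles (9 of 18):
  (v1,v3,v2) [--+] → (0.27452, 0.23034, 1.1992)–(0.358336, 0, 1.1992)  len=0.2451
  (v3,v4,v2) [--+] → (0.0622281, 0.352874, 1.1992)–(0.27452, 0.23034, 1.1992)  len=0.2451
  (v4,v5,v2) [--+] → (-0.179168, 0.31031, 1.1992)–(0.0622281, 0.352874, 1.1992)  len=0.2451
  (v5,v6,v2) [--+] → (-0.336705, 0.122577, 1.1992)–(-0.179168, 0.31031, 1.1992)  len=0.2451
  (v6,v7,v2) [--+] → (-0.336705, -0.122577, 1.1992)–(-0.336705, 0.122577, 1.1992)  len=0.2452
  (v7,v8,v2) [--+] → (-0.179168, -0.31031, 1.1992)–(-0.336705, -0.122577, 1.1992)  len=0.2451
  (v8,v9,v2) [--+] → (0.0622281, -0.352874, 1.1992)–(-0.179168, -0.31031, 1.1992)  len=0.2451
  (v9,v10,v2) [--+] → (0.27452, -0.23034, 1.1992)–(0.0622281, -0.352874, 1.1992)  len=0.2451
  (v10,v1,v2) [--+] → (0.358336, 0, 1.1992)–(0.27452, -0.23034, 1.1992)  len=0.2451

Chained into 1 loop(s):
  loop 1: 9 segments, perimeter = 2.2060
Total perimeter = 2.206

loops=1 perimeter=2.206


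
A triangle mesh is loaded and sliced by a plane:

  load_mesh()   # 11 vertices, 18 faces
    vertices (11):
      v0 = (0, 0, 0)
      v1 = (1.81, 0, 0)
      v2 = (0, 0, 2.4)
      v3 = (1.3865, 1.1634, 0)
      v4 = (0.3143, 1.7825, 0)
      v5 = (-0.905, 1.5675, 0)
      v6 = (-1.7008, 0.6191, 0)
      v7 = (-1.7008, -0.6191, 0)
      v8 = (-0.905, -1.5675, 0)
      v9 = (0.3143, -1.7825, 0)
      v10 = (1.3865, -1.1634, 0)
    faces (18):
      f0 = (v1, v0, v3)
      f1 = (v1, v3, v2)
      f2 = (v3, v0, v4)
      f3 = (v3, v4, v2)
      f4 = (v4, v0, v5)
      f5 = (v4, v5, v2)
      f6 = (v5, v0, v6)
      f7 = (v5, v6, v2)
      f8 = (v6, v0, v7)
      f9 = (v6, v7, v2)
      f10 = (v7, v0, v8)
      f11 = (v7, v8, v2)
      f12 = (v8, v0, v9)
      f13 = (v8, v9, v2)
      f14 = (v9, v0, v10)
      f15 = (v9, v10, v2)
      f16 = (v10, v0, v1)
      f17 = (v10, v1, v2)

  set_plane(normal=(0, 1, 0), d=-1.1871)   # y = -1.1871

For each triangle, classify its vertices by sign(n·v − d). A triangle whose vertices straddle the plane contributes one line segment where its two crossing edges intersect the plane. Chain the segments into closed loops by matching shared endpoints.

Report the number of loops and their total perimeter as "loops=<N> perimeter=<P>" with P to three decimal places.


loops=1 perimeter=5.675

Straddling triangles (6 of 18):
  (v7,v0,v8) [++-] → (-0.685375, -1.1871, 0)–(-1.22419, -1.1871, 0)  len=0.5388
  (v7,v8,v2) [+-+] → (-1.22419, -1.1871, 0)–(-0.685375, -1.1871, 0.582431)  len=0.7934
  (v8,v0,v9) [-+-] → (-0.685375, -1.1871, 0)–(0.209316, -1.1871, 0)  len=0.8947
  (v8,v9,v2) [--+] → (0.209316, -1.1871, 0.801661)–(-0.685375, -1.1871, 0.582431)  len=0.9212
  (v9,v0,v10) [-++] → (0.209316, -1.1871, 0)–(1.34545, -1.1871, 0)  len=1.1361
  (v9,v10,v2) [-++] → (1.34545, -1.1871, 0)–(0.209316, -1.1871, 0.801661)  len=1.3905

Chained into 1 loop(s):
  loop 1: 6 segments, perimeter = 5.6747
Total perimeter = 5.675


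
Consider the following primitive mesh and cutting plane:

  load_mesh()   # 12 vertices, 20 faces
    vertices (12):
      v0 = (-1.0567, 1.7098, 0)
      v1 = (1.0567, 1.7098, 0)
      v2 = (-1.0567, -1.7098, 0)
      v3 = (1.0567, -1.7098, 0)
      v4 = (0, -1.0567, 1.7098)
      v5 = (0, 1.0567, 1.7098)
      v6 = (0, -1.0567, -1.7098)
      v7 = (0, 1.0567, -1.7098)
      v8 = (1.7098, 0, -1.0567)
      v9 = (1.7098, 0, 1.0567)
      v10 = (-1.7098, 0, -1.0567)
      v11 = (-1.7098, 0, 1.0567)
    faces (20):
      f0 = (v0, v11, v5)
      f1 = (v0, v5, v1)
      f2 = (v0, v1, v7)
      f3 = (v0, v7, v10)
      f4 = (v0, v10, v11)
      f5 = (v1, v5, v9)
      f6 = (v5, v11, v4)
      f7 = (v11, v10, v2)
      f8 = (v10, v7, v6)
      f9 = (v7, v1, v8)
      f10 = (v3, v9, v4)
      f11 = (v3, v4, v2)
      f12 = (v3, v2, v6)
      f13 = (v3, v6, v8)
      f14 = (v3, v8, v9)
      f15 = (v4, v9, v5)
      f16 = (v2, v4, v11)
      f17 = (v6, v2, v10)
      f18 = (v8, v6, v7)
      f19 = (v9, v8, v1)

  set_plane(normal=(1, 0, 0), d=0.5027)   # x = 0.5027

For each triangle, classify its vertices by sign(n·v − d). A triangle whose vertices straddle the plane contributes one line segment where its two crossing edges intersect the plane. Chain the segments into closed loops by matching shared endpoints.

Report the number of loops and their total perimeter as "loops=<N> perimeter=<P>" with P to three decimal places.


Straddling triangles (10 of 20):
  (v0,v5,v1) [--+] → (0.5027, 1.3674, 0.896403)–(0.5027, 1.7098, 0)  len=0.9596
  (v0,v1,v7) [-+-] → (0.5027, 1.7098, 0)–(0.5027, 1.3674, -0.896403)  len=0.9596
  (v1,v5,v9) [+-+] → (0.5027, 1.3674, 0.896403)–(0.5027, 0.746019, 1.51778)  len=0.8788
  (v7,v1,v8) [-++] → (0.5027, 1.3674, -0.896403)–(0.5027, 0.746019, -1.51778)  len=0.8788
  (v3,v9,v4) [++-] → (0.5027, -0.746019, 1.51778)–(0.5027, -1.3674, 0.896403)  len=0.8788
  (v3,v4,v2) [+--] → (0.5027, -1.3674, 0.896403)–(0.5027, -1.7098, 0)  len=0.9596
  (v3,v2,v6) [+--] → (0.5027, -1.7098, 0)–(0.5027, -1.3674, -0.896403)  len=0.9596
  (v3,v6,v8) [+-+] → (0.5027, -1.3674, -0.896403)–(0.5027, -0.746019, -1.51778)  len=0.8788
  (v4,v9,v5) [-+-] → (0.5027, -0.746019, 1.51778)–(0.5027, 0.746019, 1.51778)  len=1.4920
  (v8,v6,v7) [+--] → (0.5027, -0.746019, -1.51778)–(0.5027, 0.746019, -1.51778)  len=1.4920

Chained into 1 loop(s):
  loop 1: 10 segments, perimeter = 10.3374
Total perimeter = 10.337

loops=1 perimeter=10.337


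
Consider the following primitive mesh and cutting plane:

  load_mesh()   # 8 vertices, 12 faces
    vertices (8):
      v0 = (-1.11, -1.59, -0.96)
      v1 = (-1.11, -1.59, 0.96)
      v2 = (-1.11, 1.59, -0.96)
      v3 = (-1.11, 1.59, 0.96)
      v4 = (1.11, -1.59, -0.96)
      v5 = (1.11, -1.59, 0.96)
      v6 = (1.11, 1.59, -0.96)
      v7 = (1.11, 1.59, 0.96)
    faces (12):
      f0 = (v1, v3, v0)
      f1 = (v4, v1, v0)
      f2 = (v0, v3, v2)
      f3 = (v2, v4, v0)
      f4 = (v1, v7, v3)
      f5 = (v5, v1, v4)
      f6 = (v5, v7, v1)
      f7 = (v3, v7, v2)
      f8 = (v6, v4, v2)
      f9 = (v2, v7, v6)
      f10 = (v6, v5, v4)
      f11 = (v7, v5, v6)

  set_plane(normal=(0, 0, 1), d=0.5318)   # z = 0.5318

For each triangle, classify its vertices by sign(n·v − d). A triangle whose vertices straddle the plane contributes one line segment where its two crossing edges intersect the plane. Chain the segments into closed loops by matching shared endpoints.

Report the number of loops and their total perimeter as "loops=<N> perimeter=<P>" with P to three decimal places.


Straddling triangles (8 of 12):
  (v1,v3,v0) [++-] → (-1.11, 0.880794, 0.5318)–(-1.11, -1.59, 0.5318)  len=2.4708
  (v4,v1,v0) [-+-] → (-0.614894, -1.59, 0.5318)–(-1.11, -1.59, 0.5318)  len=0.4951
  (v0,v3,v2) [-+-] → (-1.11, 0.880794, 0.5318)–(-1.11, 1.59, 0.5318)  len=0.7092
  (v5,v1,v4) [++-] → (-0.614894, -1.59, 0.5318)–(1.11, -1.59, 0.5318)  len=1.7249
  (v3,v7,v2) [++-] → (0.614894, 1.59, 0.5318)–(-1.11, 1.59, 0.5318)  len=1.7249
  (v2,v7,v6) [-+-] → (0.614894, 1.59, 0.5318)–(1.11, 1.59, 0.5318)  len=0.4951
  (v6,v5,v4) [-+-] → (1.11, -0.880794, 0.5318)–(1.11, -1.59, 0.5318)  len=0.7092
  (v7,v5,v6) [++-] → (1.11, -0.880794, 0.5318)–(1.11, 1.59, 0.5318)  len=2.4708

Chained into 1 loop(s):
  loop 1: 8 segments, perimeter = 10.8000
Total perimeter = 10.800

loops=1 perimeter=10.800


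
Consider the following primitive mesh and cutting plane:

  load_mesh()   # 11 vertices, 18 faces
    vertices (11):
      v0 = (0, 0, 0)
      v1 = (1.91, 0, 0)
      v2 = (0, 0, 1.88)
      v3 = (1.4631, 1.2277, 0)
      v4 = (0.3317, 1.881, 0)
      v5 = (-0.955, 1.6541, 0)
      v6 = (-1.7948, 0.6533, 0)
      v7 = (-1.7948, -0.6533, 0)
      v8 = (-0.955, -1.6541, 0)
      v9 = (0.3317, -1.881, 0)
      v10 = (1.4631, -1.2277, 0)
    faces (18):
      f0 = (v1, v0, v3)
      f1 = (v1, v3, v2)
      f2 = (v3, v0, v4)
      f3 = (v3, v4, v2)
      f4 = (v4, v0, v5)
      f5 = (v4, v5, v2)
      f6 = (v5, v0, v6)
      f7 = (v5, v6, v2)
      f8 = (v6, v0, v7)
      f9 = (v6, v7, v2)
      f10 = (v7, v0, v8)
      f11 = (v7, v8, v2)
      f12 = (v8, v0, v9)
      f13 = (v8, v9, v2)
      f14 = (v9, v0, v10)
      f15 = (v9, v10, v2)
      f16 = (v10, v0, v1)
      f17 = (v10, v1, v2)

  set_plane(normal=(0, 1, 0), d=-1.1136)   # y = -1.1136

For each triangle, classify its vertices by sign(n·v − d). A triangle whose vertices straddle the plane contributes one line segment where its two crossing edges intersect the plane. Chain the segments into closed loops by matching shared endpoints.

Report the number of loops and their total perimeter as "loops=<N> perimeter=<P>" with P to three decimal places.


Straddling triangles (8 of 18):
  (v7,v0,v8) [++-] → (-0.642941, -1.1136, 0)–(-1.40855, -1.1136, 0)  len=0.7656
  (v7,v8,v2) [+-+] → (-1.40855, -1.1136, 0)–(-0.642941, -1.1136, 0.614316)  len=0.9816
  (v8,v0,v9) [-+-] → (-0.642941, -1.1136, 0)–(0.196375, -1.1136, 0)  len=0.8393
  (v8,v9,v2) [--+] → (0.196375, -1.1136, 0.766992)–(-0.642941, -1.1136, 0.614316)  len=0.8531
  (v9,v0,v10) [-+-] → (0.196375, -1.1136, 0)–(1.32712, -1.1136, 0)  len=1.1307
  (v9,v10,v2) [--+] → (1.32712, -1.1136, 0.174723)–(0.196375, -1.1136, 0.766992)  len=1.2765
  (v10,v0,v1) [-++] → (1.32712, -1.1136, 0)–(1.50463, -1.1136, 0)  len=0.1775
  (v10,v1,v2) [-++] → (1.50463, -1.1136, 0)–(1.32712, -1.1136, 0.174723)  len=0.2491

Chained into 1 loop(s):
  loop 1: 8 segments, perimeter = 6.2734
Total perimeter = 6.273

loops=1 perimeter=6.273


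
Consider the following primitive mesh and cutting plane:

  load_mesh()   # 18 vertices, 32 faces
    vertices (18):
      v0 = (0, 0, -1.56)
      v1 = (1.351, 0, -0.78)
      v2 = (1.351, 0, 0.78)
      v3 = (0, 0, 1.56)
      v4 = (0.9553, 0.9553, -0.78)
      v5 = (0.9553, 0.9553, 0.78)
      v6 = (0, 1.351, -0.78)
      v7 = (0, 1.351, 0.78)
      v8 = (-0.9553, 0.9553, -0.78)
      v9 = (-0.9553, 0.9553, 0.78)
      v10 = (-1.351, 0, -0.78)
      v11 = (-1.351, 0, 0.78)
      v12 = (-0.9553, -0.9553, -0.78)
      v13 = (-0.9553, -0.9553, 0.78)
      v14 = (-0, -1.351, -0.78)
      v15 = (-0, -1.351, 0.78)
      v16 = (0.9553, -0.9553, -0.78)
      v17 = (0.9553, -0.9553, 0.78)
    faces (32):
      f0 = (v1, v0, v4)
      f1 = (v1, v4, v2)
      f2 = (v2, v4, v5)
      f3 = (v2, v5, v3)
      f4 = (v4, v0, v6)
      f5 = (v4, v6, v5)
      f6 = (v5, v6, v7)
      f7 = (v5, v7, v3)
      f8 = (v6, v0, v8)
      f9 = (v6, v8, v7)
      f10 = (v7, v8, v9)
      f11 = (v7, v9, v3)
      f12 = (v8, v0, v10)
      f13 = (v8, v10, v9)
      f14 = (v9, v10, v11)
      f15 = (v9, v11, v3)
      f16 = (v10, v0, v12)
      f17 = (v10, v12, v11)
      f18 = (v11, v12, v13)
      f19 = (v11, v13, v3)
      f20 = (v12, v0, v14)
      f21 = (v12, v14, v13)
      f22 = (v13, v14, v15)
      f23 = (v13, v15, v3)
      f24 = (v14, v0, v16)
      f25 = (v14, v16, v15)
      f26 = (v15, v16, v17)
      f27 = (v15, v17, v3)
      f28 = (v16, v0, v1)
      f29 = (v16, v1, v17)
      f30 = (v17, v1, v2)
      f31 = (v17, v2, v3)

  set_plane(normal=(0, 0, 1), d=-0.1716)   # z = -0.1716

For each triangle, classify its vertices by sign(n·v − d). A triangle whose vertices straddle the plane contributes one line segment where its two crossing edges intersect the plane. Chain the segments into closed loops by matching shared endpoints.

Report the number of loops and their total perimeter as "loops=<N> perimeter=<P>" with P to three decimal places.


loops=1 perimeter=8.272

Straddling triangles (16 of 32):
  (v1,v4,v2) [--+] → (1.10962, 0.582733, -0.1716)–(1.351, 0, -0.1716)  len=0.6307
  (v2,v4,v5) [+-+] → (1.10962, 0.582733, -0.1716)–(0.9553, 0.9553, -0.1716)  len=0.4033
  (v4,v6,v5) [--+] → (0.372567, 1.19668, -0.1716)–(0.9553, 0.9553, -0.1716)  len=0.6307
  (v5,v6,v7) [+-+] → (0.372567, 1.19668, -0.1716)–(0, 1.351, -0.1716)  len=0.4033
  (v6,v8,v7) [--+] → (-0.582733, 1.10962, -0.1716)–(0, 1.351, -0.1716)  len=0.6307
  (v7,v8,v9) [+-+] → (-0.582733, 1.10962, -0.1716)–(-0.9553, 0.9553, -0.1716)  len=0.4033
  (v8,v10,v9) [--+] → (-1.19668, 0.372567, -0.1716)–(-0.9553, 0.9553, -0.1716)  len=0.6307
  (v9,v10,v11) [+-+] → (-1.19668, 0.372567, -0.1716)–(-1.351, 0, -0.1716)  len=0.4033
  (v10,v12,v11) [--+] → (-1.10962, -0.582733, -0.1716)–(-1.351, 0, -0.1716)  len=0.6307
  (v11,v12,v13) [+-+] → (-1.10962, -0.582733, -0.1716)–(-0.9553, -0.9553, -0.1716)  len=0.4033
  (v12,v14,v13) [--+] → (-0.372567, -1.19668, -0.1716)–(-0.9553, -0.9553, -0.1716)  len=0.6307
  (v13,v14,v15) [+-+] → (-0.372567, -1.19668, -0.1716)–(0, -1.351, -0.1716)  len=0.4033
  (v14,v16,v15) [--+] → (0.582733, -1.10962, -0.1716)–(0, -1.351, -0.1716)  len=0.6307
  (v15,v16,v17) [+-+] → (0.582733, -1.10962, -0.1716)–(0.9553, -0.9553, -0.1716)  len=0.4033
  (v16,v1,v17) [--+] → (1.19668, -0.372567, -0.1716)–(0.9553, -0.9553, -0.1716)  len=0.6307
  (v17,v1,v2) [+-+] → (1.19668, -0.372567, -0.1716)–(1.351, 0, -0.1716)  len=0.4033

Chained into 1 loop(s):
  loop 1: 16 segments, perimeter = 8.2721
Total perimeter = 8.272


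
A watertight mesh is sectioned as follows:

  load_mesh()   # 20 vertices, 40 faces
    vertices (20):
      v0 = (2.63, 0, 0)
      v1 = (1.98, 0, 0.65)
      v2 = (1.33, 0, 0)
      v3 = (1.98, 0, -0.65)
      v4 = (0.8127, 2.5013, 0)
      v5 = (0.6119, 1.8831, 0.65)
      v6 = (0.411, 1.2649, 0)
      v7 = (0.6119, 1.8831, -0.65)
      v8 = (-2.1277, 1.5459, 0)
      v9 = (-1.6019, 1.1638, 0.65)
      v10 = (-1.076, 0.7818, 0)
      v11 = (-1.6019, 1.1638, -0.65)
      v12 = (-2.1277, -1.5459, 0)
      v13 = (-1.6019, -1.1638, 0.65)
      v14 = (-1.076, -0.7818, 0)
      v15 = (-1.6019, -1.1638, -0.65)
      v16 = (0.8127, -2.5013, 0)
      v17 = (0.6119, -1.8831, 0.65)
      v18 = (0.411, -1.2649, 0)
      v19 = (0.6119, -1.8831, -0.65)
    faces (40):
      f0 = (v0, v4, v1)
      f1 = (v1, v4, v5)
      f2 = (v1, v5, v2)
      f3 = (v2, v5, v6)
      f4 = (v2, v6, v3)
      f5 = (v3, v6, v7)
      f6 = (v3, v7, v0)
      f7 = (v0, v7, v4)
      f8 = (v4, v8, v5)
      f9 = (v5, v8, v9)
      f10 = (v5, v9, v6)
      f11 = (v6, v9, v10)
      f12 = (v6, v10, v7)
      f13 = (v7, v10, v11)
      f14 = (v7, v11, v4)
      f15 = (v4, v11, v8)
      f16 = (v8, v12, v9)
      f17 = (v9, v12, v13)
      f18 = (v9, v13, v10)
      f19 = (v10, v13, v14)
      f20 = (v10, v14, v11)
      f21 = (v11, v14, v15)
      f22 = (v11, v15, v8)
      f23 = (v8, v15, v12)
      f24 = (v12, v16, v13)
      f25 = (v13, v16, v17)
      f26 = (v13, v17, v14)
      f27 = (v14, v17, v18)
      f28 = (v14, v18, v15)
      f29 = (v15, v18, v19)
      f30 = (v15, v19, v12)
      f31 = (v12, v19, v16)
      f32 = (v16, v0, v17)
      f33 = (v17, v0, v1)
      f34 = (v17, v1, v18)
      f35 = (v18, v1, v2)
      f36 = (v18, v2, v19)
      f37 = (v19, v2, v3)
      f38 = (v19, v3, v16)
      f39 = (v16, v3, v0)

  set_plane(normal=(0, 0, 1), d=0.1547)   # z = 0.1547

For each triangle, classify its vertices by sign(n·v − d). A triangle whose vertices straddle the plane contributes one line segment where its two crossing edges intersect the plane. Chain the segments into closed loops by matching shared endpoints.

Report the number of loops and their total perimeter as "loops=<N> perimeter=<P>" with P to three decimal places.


loops=2 perimeter=23.276

Straddling triangles (20 of 40):
  (v0,v4,v1) [--+] → (1.09052, 1.90599, 0.1547)–(2.4753, 0, 0.1547)  len=2.3559
  (v1,v4,v5) [+-+] → (1.09052, 1.90599, 0.1547)–(0.76491, 2.35417, 0.1547)  len=0.5540
  (v1,v5,v2) [++-] → (1.15909, 0.448178, 0.1547)–(1.4847, 0, 0.1547)  len=0.5540
  (v2,v5,v6) [-+-] → (1.15909, 0.448178, 0.1547)–(0.458814, 1.41203, 0.1547)  len=1.1914
  (v4,v8,v5) [--+] → (-1.47568, 1.62615, 0.1547)–(0.76491, 2.35417, 0.1547)  len=2.3559
  (v5,v8,v9) [+-+] → (-1.47568, 1.62615, 0.1547)–(-2.00256, 1.45496, 0.1547)  len=0.5540
  (v5,v9,v6) [++-] → (-0.0680702, 1.24084, 0.1547)–(0.458814, 1.41203, 0.1547)  len=0.5540
  (v6,v9,v10) [-+-] → (-0.0680702, 1.24084, 0.1547)–(-1.20116, 0.872716, 0.1547)  len=1.1914
  (v8,v12,v9) [--+] → (-2.00256, -0.900991, 0.1547)–(-2.00256, 1.45496, 0.1547)  len=2.3560
  (v9,v12,v13) [+-+] → (-2.00256, -0.900991, 0.1547)–(-2.00256, -1.45496, 0.1547)  len=0.5540
  (v9,v13,v10) [++-] → (-1.20116, 0.318747, 0.1547)–(-1.20116, 0.872716, 0.1547)  len=0.5540
  (v10,v13,v14) [-+-] → (-1.20116, 0.318747, 0.1547)–(-1.20116, -0.872716, 0.1547)  len=1.1915
  (v12,v16,v13) [--+] → (0.238025, -2.18297, 0.1547)–(-2.00256, -1.45496, 0.1547)  len=2.3559
  (v13,v16,v17) [+-+] → (0.238025, -2.18297, 0.1547)–(0.76491, -2.35417, 0.1547)  len=0.5540
  (v13,v17,v14) [++-] → (-0.67428, -1.04391, 0.1547)–(-1.20116, -0.872716, 0.1547)  len=0.5540
  (v14,v17,v18) [-+-] → (-0.67428, -1.04391, 0.1547)–(0.458814, -1.41203, 0.1547)  len=1.1914
  (v16,v0,v17) [--+] → (2.14969, -0.448178, 0.1547)–(0.76491, -2.35417, 0.1547)  len=2.3559
  (v17,v0,v1) [+-+] → (2.14969, -0.448178, 0.1547)–(2.4753, 0, 0.1547)  len=0.5540
  (v17,v1,v18) [++-] → (0.784422, -0.963854, 0.1547)–(0.458814, -1.41203, 0.1547)  len=0.5540
  (v18,v1,v2) [-+-] → (0.784422, -0.963854, 0.1547)–(1.4847, 0, 0.1547)  len=1.1914

Chained into 2 loop(s):
  loop 1: 10 segments, perimeter = 14.5495
  loop 2: 10 segments, perimeter = 8.7269
Total perimeter = 23.276
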